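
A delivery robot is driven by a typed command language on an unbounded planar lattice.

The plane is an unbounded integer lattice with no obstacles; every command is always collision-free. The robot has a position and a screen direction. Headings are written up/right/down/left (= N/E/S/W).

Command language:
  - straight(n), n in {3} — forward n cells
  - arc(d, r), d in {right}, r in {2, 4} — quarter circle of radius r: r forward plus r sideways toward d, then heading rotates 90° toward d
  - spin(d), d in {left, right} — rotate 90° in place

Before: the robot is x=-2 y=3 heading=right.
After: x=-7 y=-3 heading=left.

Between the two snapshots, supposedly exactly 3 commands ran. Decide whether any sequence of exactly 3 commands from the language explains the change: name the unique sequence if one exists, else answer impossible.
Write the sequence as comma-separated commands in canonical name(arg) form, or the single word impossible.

arc(right, 2), arc(right, 4), straight(3)

key: running straight(3) before arc(right, 2) would end elsewhere — order is forced
from: x=-2 y=3 heading=right
[1] after arc(right, 2): x=0 y=1 heading=down
[2] after arc(right, 4): x=-4 y=-3 heading=left
[3] after straight(3): x=-7 y=-3 heading=left
no rival 3-sequence matches.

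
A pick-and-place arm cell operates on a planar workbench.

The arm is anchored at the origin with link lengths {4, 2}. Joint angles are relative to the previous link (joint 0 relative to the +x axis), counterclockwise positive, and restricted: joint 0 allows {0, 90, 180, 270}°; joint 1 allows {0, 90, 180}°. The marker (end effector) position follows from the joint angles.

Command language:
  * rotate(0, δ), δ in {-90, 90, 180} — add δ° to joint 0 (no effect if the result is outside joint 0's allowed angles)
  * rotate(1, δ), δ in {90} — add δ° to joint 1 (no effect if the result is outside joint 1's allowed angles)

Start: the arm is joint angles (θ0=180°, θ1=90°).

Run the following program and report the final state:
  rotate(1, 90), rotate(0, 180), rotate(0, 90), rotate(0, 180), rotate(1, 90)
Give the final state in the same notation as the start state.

joint angles (θ0=270°, θ1=180°)

begin: joint angles (θ0=180°, θ1=90°)
t=1 rotate(1, 90) ⇒ joint angles (θ0=180°, θ1=180°)
t=2 rotate(0, 180) ⇒ joint angles (θ0=0°, θ1=180°)
t=3 rotate(0, 90) ⇒ joint angles (θ0=90°, θ1=180°)
t=4 rotate(0, 180) ⇒ joint angles (θ0=270°, θ1=180°)
t=5 rotate(1, 90) ⇒ joint angles (θ0=270°, θ1=180°)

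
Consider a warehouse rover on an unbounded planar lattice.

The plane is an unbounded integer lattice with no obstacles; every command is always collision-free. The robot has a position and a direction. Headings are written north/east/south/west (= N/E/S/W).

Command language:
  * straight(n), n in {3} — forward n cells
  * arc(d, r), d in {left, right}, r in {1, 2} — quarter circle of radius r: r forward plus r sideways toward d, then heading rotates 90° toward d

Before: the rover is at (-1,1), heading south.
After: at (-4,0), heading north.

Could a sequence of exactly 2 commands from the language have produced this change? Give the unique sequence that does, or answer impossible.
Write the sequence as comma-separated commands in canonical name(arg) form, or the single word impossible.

key: position moved to (-4,0) AND the heading swung to N — translation plus rotation needed
t0: at (-1,1), heading south
t=1 arc(right, 2) ⇒ at (-3,-1), heading west
t=2 arc(right, 1) ⇒ at (-4,0), heading north
all 25 alternatives checked — unique.

arc(right, 2), arc(right, 1)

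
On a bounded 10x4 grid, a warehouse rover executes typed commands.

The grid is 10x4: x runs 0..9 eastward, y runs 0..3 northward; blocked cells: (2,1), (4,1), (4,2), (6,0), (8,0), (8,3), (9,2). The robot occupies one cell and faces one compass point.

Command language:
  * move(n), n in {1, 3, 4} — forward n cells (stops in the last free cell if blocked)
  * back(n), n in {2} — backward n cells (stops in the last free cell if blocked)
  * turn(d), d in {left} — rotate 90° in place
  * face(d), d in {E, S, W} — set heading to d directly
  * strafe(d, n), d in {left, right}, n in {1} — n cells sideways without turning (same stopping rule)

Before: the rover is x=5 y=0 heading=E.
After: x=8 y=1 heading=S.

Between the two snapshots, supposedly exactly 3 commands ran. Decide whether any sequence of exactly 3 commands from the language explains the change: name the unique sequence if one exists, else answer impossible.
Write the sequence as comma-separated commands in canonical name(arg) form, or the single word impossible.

strafe(left, 1), move(3), face(S)

key: cell and facing (now S) both changed — the 3 commands mix motion and turning
from: x=5 y=0 heading=E
t=1 strafe(left, 1) ⇒ x=5 y=1 heading=E
t=2 move(3) ⇒ x=8 y=1 heading=E
t=3 face(S) ⇒ x=8 y=1 heading=S
no rival 3-sequence matches.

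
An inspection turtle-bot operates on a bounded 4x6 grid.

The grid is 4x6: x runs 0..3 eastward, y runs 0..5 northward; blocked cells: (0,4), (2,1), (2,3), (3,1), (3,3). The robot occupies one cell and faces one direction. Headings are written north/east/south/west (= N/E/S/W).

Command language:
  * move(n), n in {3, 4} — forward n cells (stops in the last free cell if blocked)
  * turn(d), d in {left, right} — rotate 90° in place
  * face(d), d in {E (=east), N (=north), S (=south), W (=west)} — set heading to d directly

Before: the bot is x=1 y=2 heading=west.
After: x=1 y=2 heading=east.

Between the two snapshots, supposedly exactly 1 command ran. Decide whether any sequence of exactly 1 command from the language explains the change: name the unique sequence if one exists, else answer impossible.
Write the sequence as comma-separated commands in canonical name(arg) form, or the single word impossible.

face(E)

key: (1,2) unchanged — the single command moves nothing
t0: x=1 y=2 heading=west
step 1 (face(E)): x=1 y=2 heading=east
uniquely the one of 8 1-step routes that fits.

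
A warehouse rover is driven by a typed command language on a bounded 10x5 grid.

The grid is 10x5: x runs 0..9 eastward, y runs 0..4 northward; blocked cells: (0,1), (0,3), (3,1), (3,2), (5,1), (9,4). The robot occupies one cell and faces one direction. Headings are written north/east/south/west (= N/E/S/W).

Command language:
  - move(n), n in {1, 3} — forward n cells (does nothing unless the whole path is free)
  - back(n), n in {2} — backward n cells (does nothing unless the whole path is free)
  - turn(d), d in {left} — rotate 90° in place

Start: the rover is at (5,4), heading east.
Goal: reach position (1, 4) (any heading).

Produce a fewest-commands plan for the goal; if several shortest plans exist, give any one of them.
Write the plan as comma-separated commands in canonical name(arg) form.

back(2), back(2)

initial: at (5,4), heading east
1. back(2) → at (3,4), heading east
2. back(2) → at (1,4), heading east
no 1-step plan works, so 2 is optimal.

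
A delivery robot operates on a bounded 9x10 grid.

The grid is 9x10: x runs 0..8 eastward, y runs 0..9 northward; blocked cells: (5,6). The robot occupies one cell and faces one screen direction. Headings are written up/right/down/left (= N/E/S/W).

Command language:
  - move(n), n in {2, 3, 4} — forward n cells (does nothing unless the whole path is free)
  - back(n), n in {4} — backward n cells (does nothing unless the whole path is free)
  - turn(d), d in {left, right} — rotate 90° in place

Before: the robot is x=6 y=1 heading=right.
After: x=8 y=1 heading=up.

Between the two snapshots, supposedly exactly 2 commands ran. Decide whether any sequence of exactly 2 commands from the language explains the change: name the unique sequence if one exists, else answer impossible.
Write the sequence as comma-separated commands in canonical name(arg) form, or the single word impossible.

key: order matters: swapping move(2) and turn(left) lands elsewhere
begin: x=6 y=1 heading=right
[1] after move(2): x=8 y=1 heading=right
[2] after turn(left): x=8 y=1 heading=up
no other 2-command option fits: unique.

move(2), turn(left)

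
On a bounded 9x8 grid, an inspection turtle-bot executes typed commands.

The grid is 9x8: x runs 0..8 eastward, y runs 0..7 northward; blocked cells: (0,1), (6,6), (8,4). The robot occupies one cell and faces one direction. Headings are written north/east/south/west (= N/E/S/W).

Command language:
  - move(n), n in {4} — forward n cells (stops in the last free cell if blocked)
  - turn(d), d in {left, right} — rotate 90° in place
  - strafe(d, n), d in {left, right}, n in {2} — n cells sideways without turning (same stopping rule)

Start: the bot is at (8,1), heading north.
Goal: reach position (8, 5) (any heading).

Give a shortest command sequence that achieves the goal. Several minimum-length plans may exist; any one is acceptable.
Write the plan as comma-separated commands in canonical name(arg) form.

initial: at (8,1), heading north
step 1 (strafe(left, 2)): at (6,1), heading north
step 2 (move(4)): at (6,5), heading north
step 3 (strafe(right, 2)): at (8,5), heading north
shorter routes all fall short; 3 is best.

strafe(left, 2), move(4), strafe(right, 2)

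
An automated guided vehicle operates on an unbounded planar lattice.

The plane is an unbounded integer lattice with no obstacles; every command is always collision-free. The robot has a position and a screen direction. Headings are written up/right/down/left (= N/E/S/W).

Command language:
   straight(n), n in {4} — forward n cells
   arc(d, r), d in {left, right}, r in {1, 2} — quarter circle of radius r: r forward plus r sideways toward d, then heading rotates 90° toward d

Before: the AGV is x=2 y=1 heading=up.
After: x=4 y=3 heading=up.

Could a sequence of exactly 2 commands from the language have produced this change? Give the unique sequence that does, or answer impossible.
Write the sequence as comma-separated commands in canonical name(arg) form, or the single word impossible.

arc(right, 1), arc(left, 1)

key: still facing N at the end — net rotation zero over 2 steps
start: x=2 y=1 heading=up
step 1 (arc(right, 1)): x=3 y=2 heading=right
step 2 (arc(left, 1)): x=4 y=3 heading=up
uniquely the one of 25 2-step routes that fits.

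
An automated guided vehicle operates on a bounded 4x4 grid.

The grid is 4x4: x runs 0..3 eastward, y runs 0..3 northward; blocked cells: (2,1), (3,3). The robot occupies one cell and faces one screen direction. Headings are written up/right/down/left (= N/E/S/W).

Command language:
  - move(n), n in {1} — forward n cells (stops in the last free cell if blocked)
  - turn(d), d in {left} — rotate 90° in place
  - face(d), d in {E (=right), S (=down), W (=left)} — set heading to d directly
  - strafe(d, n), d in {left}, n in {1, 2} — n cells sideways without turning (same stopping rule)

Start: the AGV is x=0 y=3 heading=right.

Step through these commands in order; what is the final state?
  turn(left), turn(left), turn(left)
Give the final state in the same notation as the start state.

x=0 y=3 heading=down

initial: x=0 y=3 heading=right
t=1 turn(left) ⇒ x=0 y=3 heading=up
t=2 turn(left) ⇒ x=0 y=3 heading=left
t=3 turn(left) ⇒ x=0 y=3 heading=down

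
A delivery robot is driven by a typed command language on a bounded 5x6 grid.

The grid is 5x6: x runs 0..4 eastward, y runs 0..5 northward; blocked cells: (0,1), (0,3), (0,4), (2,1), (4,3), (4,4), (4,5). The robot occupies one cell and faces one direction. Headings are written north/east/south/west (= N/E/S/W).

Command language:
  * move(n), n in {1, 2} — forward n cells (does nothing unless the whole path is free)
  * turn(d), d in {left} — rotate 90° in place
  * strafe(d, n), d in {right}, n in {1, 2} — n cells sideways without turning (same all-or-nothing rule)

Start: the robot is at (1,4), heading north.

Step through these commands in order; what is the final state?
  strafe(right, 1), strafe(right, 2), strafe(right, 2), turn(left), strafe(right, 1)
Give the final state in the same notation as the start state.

start: at (1,4), heading north
step 1 (strafe(right, 1)): at (2,4), heading north
step 2 (strafe(right, 2)): at (2,4), heading north
step 3 (strafe(right, 2)): at (2,4), heading north
step 4 (turn(left)): at (2,4), heading west
step 5 (strafe(right, 1)): at (2,5), heading west

at (2,5), heading west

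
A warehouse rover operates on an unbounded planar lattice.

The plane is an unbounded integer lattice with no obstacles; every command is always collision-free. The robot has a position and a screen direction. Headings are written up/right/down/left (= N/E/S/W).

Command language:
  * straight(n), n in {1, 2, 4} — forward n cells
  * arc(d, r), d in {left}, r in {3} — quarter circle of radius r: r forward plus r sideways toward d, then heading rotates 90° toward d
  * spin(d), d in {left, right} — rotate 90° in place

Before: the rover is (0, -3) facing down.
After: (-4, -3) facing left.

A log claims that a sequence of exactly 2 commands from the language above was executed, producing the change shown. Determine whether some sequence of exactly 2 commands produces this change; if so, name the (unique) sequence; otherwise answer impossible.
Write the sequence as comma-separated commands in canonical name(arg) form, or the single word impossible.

key: order matters: swapping spin(right) and straight(4) lands elsewhere
start: (0, -3) facing down
t=1 spin(right) ⇒ (0, -3) facing left
t=2 straight(4) ⇒ (-4, -3) facing left
uniquely the one of 36 2-step routes that fits.

spin(right), straight(4)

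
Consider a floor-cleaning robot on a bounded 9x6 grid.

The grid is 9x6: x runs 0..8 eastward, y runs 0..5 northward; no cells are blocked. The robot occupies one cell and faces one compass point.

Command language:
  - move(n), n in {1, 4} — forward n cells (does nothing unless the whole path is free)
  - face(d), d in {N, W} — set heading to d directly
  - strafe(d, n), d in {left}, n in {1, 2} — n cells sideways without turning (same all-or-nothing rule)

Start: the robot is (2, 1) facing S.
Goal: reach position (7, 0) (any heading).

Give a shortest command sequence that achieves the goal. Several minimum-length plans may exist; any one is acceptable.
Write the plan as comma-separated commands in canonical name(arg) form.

from: (2, 1) facing S
step 1 (strafe(left, 1)): (3, 1) facing S
step 2 (move(1)): (3, 0) facing S
step 3 (strafe(left, 2)): (5, 0) facing S
step 4 (strafe(left, 2)): (7, 0) facing S
no 3-step plan works, so 4 is optimal.

strafe(left, 1), move(1), strafe(left, 2), strafe(left, 2)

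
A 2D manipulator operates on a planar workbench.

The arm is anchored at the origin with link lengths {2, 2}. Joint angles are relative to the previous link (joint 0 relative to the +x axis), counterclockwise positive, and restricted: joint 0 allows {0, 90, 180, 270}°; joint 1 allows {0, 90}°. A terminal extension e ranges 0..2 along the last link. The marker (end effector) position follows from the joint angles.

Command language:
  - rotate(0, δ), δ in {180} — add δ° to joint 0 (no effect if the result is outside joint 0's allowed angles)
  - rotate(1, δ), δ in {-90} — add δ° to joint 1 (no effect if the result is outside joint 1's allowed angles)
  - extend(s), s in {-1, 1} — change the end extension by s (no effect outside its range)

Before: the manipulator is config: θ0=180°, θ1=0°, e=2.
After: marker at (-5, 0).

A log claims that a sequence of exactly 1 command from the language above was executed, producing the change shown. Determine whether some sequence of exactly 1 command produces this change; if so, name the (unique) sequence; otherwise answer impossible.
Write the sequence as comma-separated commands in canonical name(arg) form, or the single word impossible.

extend(-1)

t0: config: θ0=180°, θ1=0°, e=2
t=1 extend(-1) ⇒ config: θ0=180°, θ1=0°, e=1
no rival 1-sequence matches.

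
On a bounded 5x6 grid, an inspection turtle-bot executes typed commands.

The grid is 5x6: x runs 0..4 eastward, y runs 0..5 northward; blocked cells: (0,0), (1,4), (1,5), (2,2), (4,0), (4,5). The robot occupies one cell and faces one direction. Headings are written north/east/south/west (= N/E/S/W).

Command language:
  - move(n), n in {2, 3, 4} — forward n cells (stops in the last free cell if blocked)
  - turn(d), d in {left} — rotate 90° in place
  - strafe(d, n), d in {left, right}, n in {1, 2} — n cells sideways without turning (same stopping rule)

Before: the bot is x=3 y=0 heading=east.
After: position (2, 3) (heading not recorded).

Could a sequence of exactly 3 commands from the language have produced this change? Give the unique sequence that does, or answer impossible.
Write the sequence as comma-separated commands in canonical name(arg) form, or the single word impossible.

turn(left), move(3), strafe(left, 1)

key: running strafe(left, 1) before turn(left) would end elsewhere — order is forced
initial: x=3 y=0 heading=east
[1] after turn(left): x=3 y=0 heading=north
[2] after move(3): x=3 y=3 heading=north
[3] after strafe(left, 1): x=2 y=3 heading=north
no other 3-command option fits: unique.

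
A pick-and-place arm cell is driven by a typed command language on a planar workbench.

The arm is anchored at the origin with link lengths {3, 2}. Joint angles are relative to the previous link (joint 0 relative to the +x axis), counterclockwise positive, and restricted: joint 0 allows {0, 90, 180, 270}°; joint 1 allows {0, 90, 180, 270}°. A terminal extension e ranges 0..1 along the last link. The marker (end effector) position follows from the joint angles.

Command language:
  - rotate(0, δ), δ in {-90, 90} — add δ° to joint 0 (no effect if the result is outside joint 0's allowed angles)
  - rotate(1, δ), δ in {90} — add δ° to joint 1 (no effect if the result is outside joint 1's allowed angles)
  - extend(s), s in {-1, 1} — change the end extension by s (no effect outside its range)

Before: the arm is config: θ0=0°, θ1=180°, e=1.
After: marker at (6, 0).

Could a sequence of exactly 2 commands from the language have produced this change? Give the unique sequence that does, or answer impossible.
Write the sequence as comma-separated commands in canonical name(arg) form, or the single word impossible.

rotate(1, 90), rotate(1, 90)

from: config: θ0=0°, θ1=180°, e=1
[1] after rotate(1, 90): config: θ0=0°, θ1=270°, e=1
[2] after rotate(1, 90): config: θ0=0°, θ1=0°, e=1
no rival 2-sequence matches.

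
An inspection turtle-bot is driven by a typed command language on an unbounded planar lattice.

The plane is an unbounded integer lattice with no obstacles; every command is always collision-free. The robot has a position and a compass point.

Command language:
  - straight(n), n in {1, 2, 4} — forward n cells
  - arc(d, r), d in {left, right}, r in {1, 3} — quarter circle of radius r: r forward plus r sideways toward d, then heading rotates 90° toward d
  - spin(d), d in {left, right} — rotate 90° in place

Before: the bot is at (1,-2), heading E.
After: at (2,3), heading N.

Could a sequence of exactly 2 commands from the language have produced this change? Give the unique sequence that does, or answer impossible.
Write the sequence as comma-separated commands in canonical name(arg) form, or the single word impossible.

key: order matters: swapping arc(left, 1) and straight(4) lands elsewhere
begin: at (1,-2), heading E
1. arc(left, 1) → at (2,-1), heading N
2. straight(4) → at (2,3), heading N
no other 2-command option fits: unique.

arc(left, 1), straight(4)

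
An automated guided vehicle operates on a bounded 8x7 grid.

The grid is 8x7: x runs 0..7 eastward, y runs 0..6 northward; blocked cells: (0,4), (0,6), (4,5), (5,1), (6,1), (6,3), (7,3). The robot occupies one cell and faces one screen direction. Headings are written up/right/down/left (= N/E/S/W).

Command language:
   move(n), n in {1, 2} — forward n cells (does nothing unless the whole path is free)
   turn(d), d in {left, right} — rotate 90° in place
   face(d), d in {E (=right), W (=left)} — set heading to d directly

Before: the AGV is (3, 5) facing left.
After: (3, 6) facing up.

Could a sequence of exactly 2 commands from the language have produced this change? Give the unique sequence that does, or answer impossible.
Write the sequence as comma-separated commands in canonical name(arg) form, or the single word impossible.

key: order matters: swapping turn(right) and move(1) lands elsewhere
initial: (3, 5) facing left
step 1 (turn(right)): (3, 5) facing up
step 2 (move(1)): (3, 6) facing up
all 36 alternatives checked — unique.

turn(right), move(1)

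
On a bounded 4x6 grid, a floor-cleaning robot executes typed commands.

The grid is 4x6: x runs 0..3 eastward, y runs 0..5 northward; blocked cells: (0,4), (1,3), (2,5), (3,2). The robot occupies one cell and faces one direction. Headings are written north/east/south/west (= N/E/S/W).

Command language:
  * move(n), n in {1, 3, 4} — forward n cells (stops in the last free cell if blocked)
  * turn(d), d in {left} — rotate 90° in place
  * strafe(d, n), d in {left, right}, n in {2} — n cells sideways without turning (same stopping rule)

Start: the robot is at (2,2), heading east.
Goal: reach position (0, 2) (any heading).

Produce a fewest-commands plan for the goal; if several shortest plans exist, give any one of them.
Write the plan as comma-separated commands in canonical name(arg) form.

turn(left), strafe(left, 2)

t0: at (2,2), heading east
[1] after turn(left): at (2,2), heading north
[2] after strafe(left, 2): at (0,2), heading north
nothing shorter than 2 reaches the goal.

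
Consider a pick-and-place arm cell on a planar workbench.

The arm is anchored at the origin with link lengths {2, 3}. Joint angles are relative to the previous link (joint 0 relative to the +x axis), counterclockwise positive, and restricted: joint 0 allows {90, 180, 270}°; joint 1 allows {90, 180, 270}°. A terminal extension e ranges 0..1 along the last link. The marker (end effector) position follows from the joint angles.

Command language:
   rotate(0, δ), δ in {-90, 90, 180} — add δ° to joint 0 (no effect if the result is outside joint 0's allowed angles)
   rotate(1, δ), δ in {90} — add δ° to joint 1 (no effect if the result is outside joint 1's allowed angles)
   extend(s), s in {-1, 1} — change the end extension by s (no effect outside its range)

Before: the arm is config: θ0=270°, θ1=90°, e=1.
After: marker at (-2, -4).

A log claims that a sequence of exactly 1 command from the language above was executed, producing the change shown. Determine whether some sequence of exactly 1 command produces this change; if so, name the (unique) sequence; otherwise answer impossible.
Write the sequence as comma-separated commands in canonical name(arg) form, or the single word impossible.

initial: config: θ0=270°, θ1=90°, e=1
1. rotate(0, -90) → config: θ0=180°, θ1=90°, e=1
all 6 alternatives checked — unique.

rotate(0, -90)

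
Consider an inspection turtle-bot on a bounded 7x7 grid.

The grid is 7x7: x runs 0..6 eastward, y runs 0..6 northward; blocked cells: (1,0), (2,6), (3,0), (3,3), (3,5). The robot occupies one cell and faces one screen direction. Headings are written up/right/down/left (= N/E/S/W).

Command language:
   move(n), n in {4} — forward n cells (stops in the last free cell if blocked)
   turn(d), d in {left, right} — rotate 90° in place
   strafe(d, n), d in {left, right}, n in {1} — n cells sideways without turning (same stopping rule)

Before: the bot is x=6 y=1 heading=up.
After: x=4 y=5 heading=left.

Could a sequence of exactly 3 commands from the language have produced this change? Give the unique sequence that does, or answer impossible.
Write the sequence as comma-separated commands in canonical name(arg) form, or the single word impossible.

key: cell and facing (now W) both changed — the 3 commands mix motion and turning
initial: x=6 y=1 heading=up
t=1 move(4) ⇒ x=6 y=5 heading=up
t=2 turn(left) ⇒ x=6 y=5 heading=left
t=3 move(4) ⇒ x=4 y=5 heading=left
all 125 alternatives checked — unique.

move(4), turn(left), move(4)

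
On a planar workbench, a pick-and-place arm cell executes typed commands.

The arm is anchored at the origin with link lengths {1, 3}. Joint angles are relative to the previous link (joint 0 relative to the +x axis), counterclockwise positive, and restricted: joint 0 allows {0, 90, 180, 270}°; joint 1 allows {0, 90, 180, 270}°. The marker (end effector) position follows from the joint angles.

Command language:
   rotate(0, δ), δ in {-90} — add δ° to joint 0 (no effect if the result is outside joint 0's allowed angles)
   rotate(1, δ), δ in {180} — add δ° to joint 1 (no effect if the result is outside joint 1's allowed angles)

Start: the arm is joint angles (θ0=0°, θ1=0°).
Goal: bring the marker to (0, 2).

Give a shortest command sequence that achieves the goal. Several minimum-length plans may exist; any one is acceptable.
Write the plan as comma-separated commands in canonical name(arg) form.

rotate(0, -90), rotate(1, 180)

from: joint angles (θ0=0°, θ1=0°)
t=1 rotate(0, -90) ⇒ joint angles (θ0=270°, θ1=0°)
t=2 rotate(1, 180) ⇒ joint angles (θ0=270°, θ1=180°)
shorter routes all fall short; 2 is best.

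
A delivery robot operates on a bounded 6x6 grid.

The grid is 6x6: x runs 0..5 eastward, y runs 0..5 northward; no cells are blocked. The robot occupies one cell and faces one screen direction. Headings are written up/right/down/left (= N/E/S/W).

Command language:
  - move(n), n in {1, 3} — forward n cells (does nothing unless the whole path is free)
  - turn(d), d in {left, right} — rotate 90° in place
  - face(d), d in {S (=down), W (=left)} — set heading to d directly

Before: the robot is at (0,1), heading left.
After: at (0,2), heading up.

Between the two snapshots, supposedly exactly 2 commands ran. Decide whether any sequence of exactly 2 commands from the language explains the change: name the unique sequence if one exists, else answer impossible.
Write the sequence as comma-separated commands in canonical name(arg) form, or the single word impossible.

key: order matters: swapping turn(right) and move(1) lands elsewhere
from: at (0,1), heading left
t=1 turn(right) ⇒ at (0,1), heading up
t=2 move(1) ⇒ at (0,2), heading up
all 36 alternatives checked — unique.

turn(right), move(1)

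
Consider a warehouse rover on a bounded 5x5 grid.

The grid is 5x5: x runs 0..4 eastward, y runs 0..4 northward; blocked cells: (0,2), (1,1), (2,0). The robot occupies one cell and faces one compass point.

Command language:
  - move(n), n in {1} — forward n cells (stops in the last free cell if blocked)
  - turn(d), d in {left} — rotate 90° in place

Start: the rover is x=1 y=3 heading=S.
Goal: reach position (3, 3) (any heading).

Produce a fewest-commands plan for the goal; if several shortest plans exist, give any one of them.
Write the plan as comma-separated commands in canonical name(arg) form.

begin: x=1 y=3 heading=S
t=1 turn(left) ⇒ x=1 y=3 heading=E
t=2 move(1) ⇒ x=2 y=3 heading=E
t=3 move(1) ⇒ x=3 y=3 heading=E
shorter routes all fall short; 3 is best.

turn(left), move(1), move(1)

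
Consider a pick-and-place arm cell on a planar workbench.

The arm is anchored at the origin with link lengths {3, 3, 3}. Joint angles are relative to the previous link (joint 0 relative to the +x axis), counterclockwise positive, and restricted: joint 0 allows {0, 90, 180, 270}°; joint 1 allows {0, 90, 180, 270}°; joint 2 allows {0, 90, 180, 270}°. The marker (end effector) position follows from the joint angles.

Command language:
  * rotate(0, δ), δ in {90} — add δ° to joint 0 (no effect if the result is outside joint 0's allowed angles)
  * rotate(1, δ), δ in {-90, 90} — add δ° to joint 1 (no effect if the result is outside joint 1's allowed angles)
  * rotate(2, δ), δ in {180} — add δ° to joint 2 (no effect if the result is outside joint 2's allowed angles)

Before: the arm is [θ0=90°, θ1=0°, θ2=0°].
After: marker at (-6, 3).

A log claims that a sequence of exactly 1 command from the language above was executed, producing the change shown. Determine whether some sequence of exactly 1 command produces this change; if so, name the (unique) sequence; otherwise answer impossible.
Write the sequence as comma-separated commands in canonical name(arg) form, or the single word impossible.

from: [θ0=90°, θ1=0°, θ2=0°]
[1] after rotate(1, 90): [θ0=90°, θ1=90°, θ2=0°]
all 4 alternatives checked — unique.

rotate(1, 90)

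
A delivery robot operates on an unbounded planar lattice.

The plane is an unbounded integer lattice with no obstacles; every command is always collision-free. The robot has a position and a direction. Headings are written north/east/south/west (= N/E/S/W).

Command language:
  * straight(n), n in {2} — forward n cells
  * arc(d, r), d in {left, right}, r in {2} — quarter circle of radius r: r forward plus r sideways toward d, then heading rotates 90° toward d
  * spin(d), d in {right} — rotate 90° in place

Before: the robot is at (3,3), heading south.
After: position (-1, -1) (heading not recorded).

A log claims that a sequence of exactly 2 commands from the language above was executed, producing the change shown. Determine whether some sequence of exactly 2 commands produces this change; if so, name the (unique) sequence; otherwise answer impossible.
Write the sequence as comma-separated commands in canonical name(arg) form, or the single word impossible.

key: order matters: swapping arc(right, 2) and arc(left, 2) lands elsewhere
begin: at (3,3), heading south
step 1 (arc(right, 2)): at (1,1), heading west
step 2 (arc(left, 2)): at (-1,-1), heading south
no other 2-command option fits: unique.

arc(right, 2), arc(left, 2)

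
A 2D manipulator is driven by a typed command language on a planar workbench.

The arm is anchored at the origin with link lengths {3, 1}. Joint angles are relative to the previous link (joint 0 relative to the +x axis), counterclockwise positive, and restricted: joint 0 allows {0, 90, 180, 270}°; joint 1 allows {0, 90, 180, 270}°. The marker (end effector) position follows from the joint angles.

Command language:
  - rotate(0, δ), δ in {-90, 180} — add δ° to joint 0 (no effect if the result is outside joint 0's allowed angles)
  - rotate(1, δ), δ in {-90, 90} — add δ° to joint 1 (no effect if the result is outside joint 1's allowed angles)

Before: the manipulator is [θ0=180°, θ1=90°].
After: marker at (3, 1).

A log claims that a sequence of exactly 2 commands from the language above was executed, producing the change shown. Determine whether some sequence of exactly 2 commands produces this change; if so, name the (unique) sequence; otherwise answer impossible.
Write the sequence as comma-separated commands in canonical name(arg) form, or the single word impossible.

begin: [θ0=180°, θ1=90°]
[1] after rotate(0, -90): [θ0=90°, θ1=90°]
[2] after rotate(0, -90): [θ0=0°, θ1=90°]
no other 2-command option fits: unique.

rotate(0, -90), rotate(0, -90)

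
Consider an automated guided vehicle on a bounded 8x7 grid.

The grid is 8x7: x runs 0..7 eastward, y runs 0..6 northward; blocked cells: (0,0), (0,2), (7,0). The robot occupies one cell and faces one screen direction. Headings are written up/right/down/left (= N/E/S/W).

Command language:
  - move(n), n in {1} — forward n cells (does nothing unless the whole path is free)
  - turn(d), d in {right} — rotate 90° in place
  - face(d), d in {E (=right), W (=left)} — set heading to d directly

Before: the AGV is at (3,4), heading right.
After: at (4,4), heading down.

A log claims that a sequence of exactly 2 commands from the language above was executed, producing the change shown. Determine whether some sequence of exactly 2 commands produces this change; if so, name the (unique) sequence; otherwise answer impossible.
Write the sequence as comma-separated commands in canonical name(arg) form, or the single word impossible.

key: cell and facing (now S) both changed — the 2 commands mix motion and turning
from: at (3,4), heading right
[1] after move(1): at (4,4), heading right
[2] after turn(right): at (4,4), heading down
no other 2-command option fits: unique.

move(1), turn(right)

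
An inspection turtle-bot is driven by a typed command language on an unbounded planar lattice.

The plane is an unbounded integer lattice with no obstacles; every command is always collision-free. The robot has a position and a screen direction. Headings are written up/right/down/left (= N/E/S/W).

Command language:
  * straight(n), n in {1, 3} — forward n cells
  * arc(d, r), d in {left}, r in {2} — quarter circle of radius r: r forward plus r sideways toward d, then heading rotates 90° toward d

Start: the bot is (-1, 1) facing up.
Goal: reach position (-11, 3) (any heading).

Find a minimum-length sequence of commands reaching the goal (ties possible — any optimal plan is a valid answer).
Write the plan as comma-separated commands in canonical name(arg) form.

from: (-1, 1) facing up
1. arc(left, 2) → (-3, 3) facing left
2. straight(1) → (-4, 3) facing left
3. straight(1) → (-5, 3) facing left
4. straight(3) → (-8, 3) facing left
5. straight(3) → (-11, 3) facing left
nothing shorter than 5 reaches the goal.

arc(left, 2), straight(1), straight(1), straight(3), straight(3)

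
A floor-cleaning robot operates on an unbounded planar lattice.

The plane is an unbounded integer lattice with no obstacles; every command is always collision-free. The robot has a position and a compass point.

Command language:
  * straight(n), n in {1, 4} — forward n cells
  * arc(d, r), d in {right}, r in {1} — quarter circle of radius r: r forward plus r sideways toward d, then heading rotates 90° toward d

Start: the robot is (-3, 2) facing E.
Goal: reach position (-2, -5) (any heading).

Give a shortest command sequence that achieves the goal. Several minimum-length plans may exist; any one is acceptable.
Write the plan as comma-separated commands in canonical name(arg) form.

t0: (-3, 2) facing E
step 1 (arc(right, 1)): (-2, 1) facing S
step 2 (straight(1)): (-2, 0) facing S
step 3 (straight(1)): (-2, -1) facing S
step 4 (straight(4)): (-2, -5) facing S
shorter routes all fall short; 4 is best.

arc(right, 1), straight(1), straight(1), straight(4)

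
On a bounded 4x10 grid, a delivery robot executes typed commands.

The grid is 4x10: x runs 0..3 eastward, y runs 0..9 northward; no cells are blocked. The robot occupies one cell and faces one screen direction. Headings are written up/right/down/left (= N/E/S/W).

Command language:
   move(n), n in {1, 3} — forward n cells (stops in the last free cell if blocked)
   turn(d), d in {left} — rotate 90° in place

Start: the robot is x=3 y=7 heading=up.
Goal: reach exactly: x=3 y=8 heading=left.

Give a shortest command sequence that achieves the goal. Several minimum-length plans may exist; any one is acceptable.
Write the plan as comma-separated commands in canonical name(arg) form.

move(1), turn(left)

from: x=3 y=7 heading=up
t=1 move(1) ⇒ x=3 y=8 heading=up
t=2 turn(left) ⇒ x=3 y=8 heading=left
shorter routes all fall short; 2 is best.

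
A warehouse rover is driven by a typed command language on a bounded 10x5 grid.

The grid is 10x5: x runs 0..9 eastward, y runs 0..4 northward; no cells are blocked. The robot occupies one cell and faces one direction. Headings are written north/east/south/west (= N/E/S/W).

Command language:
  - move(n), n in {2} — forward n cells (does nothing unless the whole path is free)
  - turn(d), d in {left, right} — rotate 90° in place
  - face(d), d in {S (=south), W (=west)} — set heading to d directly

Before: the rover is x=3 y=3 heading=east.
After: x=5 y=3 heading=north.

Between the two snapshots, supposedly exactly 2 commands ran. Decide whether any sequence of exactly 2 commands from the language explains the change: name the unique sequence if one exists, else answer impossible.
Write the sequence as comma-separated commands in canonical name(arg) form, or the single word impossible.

move(2), turn(left)

key: position moved to (5,3) AND the heading swung to N — translation plus rotation needed
begin: x=3 y=3 heading=east
step 1 (move(2)): x=5 y=3 heading=east
step 2 (turn(left)): x=5 y=3 heading=north
no rival 2-sequence matches.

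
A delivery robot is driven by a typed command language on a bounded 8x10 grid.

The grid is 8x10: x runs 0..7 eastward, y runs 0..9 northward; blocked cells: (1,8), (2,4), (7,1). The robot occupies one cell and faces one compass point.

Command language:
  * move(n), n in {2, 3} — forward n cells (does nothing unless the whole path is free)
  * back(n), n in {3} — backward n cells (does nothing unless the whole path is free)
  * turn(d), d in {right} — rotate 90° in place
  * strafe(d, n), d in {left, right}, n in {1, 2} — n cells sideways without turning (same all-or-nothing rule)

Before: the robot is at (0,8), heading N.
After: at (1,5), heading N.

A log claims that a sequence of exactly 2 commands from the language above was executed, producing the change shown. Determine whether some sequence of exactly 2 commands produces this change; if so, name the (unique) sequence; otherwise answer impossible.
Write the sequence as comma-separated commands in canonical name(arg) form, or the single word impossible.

key: order matters: swapping back(3) and strafe(right, 1) lands elsewhere
initial: at (0,8), heading N
step 1 (back(3)): at (0,5), heading N
step 2 (strafe(right, 1)): at (1,5), heading N
all 64 alternatives checked — unique.

back(3), strafe(right, 1)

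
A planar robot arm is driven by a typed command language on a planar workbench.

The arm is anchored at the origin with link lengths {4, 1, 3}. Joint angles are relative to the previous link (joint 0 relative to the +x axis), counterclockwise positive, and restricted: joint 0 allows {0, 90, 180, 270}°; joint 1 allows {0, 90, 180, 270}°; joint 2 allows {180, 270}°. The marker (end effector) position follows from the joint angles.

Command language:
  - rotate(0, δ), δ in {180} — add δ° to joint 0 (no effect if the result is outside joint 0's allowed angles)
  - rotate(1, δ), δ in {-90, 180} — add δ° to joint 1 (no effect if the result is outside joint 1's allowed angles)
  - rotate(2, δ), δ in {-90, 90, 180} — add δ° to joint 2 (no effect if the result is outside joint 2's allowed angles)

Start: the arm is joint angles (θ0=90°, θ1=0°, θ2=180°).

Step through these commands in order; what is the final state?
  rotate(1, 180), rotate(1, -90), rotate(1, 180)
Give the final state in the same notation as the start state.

begin: joint angles (θ0=90°, θ1=0°, θ2=180°)
step 1 (rotate(1, 180)): joint angles (θ0=90°, θ1=180°, θ2=180°)
step 2 (rotate(1, -90)): joint angles (θ0=90°, θ1=90°, θ2=180°)
step 3 (rotate(1, 180)): joint angles (θ0=90°, θ1=270°, θ2=180°)

joint angles (θ0=90°, θ1=270°, θ2=180°)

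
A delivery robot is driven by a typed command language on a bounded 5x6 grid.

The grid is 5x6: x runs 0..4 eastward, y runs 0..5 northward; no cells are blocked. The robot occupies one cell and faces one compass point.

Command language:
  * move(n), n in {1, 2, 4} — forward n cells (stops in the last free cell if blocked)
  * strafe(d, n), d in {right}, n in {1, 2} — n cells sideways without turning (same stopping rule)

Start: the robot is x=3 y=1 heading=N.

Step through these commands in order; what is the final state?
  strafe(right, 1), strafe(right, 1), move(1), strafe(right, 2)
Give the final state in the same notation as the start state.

x=4 y=2 heading=N

initial: x=3 y=1 heading=N
step 1 (strafe(right, 1)): x=4 y=1 heading=N
step 2 (strafe(right, 1)): x=4 y=1 heading=N
step 3 (move(1)): x=4 y=2 heading=N
step 4 (strafe(right, 2)): x=4 y=2 heading=N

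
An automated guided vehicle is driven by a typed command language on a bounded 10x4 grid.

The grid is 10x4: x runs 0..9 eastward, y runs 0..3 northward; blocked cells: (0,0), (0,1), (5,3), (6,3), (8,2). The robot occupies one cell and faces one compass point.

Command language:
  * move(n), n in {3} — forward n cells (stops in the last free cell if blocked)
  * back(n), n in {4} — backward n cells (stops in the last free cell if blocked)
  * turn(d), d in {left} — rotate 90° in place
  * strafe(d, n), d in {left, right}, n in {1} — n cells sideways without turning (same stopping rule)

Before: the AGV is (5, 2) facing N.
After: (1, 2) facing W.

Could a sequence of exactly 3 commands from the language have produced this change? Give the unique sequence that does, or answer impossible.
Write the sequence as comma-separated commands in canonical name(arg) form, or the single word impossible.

strafe(left, 1), turn(left), move(3)

key: position moved to (1,2) AND the heading swung to W — translation plus rotation needed
start: (5, 2) facing N
t=1 strafe(left, 1) ⇒ (4, 2) facing N
t=2 turn(left) ⇒ (4, 2) facing W
t=3 move(3) ⇒ (1, 2) facing W
no other 3-command option fits: unique.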